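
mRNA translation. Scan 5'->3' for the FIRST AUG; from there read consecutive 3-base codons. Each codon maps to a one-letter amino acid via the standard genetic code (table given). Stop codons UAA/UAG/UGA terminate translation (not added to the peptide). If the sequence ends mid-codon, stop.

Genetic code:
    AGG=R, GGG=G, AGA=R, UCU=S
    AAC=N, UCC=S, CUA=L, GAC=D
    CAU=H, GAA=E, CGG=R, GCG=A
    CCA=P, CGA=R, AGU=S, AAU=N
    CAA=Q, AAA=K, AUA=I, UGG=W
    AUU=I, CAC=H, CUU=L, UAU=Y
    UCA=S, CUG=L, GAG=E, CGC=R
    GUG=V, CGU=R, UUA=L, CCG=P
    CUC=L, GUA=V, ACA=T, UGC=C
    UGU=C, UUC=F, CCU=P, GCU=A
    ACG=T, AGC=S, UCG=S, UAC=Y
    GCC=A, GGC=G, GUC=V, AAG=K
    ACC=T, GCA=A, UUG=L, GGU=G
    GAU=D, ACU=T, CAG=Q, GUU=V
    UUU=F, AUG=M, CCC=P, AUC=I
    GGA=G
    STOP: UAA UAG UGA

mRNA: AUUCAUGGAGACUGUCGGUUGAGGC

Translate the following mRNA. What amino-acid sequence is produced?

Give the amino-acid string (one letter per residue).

start AUG at pos 4
pos 4: AUG -> M; peptide=M
pos 7: GAG -> E; peptide=ME
pos 10: ACU -> T; peptide=MET
pos 13: GUC -> V; peptide=METV
pos 16: GGU -> G; peptide=METVG
pos 19: UGA -> STOP

Answer: METVG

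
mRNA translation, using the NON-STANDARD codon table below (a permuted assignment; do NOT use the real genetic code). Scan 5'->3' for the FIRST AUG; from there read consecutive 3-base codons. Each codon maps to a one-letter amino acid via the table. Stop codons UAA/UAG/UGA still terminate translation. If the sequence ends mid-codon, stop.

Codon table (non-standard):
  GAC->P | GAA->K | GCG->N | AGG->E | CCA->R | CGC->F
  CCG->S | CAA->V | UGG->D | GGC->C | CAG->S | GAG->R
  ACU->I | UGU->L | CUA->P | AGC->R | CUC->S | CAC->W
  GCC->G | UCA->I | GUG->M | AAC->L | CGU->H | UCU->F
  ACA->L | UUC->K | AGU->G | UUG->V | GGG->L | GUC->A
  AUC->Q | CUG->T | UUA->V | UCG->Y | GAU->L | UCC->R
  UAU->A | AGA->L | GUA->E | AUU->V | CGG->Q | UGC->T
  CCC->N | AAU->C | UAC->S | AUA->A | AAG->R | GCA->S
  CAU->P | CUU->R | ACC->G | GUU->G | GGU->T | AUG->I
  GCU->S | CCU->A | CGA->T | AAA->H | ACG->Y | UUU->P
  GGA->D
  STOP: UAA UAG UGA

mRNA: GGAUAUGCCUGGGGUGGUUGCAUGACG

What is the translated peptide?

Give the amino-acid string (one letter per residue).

start AUG at pos 4
pos 4: AUG -> I; peptide=I
pos 7: CCU -> A; peptide=IA
pos 10: GGG -> L; peptide=IAL
pos 13: GUG -> M; peptide=IALM
pos 16: GUU -> G; peptide=IALMG
pos 19: GCA -> S; peptide=IALMGS
pos 22: UGA -> STOP

Answer: IALMGS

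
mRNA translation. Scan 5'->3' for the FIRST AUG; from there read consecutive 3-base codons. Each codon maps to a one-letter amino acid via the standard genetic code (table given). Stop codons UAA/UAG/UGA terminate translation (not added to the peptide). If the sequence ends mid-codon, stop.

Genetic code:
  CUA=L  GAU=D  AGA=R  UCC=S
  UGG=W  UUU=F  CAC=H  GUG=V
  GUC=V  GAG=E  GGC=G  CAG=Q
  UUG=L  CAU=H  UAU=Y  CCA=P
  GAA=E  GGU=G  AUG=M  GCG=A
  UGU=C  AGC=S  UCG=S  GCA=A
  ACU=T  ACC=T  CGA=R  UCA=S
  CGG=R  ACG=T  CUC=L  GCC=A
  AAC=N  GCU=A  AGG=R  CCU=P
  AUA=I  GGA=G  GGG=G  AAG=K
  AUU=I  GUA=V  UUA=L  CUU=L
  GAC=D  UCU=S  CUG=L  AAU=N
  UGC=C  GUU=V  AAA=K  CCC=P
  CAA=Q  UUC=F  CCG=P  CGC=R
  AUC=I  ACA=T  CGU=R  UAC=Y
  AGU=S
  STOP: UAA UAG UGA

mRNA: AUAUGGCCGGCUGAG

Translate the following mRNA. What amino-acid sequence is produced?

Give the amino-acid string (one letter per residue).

Answer: MAG

Derivation:
start AUG at pos 2
pos 2: AUG -> M; peptide=M
pos 5: GCC -> A; peptide=MA
pos 8: GGC -> G; peptide=MAG
pos 11: UGA -> STOP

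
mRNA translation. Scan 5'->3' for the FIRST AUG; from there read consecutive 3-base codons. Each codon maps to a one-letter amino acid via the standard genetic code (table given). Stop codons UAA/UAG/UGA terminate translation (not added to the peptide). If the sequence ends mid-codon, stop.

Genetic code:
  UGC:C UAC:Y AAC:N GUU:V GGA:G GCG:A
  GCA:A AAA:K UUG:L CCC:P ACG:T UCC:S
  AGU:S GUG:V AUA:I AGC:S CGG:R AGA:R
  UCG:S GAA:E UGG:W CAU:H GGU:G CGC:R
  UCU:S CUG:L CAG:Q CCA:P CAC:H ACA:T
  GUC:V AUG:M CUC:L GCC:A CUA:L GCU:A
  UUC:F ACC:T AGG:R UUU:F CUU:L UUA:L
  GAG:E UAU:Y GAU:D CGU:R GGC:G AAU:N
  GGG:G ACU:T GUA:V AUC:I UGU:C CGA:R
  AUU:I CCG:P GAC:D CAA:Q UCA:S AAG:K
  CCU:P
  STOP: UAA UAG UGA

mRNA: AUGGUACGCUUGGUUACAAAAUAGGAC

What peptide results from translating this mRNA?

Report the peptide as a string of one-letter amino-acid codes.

start AUG at pos 0
pos 0: AUG -> M; peptide=M
pos 3: GUA -> V; peptide=MV
pos 6: CGC -> R; peptide=MVR
pos 9: UUG -> L; peptide=MVRL
pos 12: GUU -> V; peptide=MVRLV
pos 15: ACA -> T; peptide=MVRLVT
pos 18: AAA -> K; peptide=MVRLVTK
pos 21: UAG -> STOP

Answer: MVRLVTK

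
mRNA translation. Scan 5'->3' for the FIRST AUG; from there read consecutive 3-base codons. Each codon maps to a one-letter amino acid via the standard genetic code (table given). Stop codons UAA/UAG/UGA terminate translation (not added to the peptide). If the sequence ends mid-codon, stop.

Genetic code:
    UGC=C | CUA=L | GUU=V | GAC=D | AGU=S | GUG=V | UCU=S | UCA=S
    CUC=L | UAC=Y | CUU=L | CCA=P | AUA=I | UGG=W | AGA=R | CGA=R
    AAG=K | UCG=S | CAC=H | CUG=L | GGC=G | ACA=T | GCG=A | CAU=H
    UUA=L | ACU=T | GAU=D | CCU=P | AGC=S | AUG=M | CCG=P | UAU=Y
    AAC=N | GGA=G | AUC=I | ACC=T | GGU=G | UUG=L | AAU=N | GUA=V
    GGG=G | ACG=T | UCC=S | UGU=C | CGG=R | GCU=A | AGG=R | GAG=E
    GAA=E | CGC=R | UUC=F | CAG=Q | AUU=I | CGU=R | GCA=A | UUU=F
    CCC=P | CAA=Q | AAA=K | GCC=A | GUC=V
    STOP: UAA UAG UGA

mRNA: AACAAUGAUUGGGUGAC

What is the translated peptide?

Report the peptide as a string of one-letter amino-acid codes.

Answer: MIG

Derivation:
start AUG at pos 4
pos 4: AUG -> M; peptide=M
pos 7: AUU -> I; peptide=MI
pos 10: GGG -> G; peptide=MIG
pos 13: UGA -> STOP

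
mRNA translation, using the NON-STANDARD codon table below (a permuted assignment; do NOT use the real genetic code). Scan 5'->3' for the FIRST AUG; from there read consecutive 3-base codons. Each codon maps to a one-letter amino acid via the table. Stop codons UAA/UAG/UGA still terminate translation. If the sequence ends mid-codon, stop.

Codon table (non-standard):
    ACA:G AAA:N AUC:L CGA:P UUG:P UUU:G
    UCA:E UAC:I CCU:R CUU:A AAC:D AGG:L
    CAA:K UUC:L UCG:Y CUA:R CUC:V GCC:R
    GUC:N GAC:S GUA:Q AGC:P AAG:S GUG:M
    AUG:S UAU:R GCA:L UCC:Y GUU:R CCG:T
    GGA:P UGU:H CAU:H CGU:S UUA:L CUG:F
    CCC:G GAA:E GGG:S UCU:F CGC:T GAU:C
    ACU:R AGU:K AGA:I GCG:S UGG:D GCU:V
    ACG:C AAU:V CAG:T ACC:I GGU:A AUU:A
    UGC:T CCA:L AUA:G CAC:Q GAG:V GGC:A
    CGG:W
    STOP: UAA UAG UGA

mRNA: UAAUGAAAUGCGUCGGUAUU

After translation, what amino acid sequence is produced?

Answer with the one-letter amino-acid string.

Answer: SNTNAA

Derivation:
start AUG at pos 2
pos 2: AUG -> S; peptide=S
pos 5: AAA -> N; peptide=SN
pos 8: UGC -> T; peptide=SNT
pos 11: GUC -> N; peptide=SNTN
pos 14: GGU -> A; peptide=SNTNA
pos 17: AUU -> A; peptide=SNTNAA
pos 20: only 0 nt remain (<3), stop (end of mRNA)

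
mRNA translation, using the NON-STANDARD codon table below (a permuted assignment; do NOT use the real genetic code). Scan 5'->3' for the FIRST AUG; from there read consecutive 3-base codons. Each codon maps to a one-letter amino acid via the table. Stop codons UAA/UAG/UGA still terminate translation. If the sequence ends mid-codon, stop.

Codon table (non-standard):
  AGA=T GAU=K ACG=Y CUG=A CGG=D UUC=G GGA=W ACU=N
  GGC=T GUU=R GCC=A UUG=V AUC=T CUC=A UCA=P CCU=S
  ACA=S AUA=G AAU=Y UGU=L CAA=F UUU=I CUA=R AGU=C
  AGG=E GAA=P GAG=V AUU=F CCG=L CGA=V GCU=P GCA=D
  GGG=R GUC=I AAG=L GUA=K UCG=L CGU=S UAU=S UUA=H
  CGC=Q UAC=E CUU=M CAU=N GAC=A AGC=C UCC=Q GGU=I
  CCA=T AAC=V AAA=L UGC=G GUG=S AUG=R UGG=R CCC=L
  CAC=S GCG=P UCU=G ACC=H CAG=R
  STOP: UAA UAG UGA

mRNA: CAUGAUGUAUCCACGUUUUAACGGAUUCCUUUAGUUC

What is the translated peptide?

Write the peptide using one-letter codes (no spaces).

start AUG at pos 1
pos 1: AUG -> R; peptide=R
pos 4: AUG -> R; peptide=RR
pos 7: UAU -> S; peptide=RRS
pos 10: CCA -> T; peptide=RRST
pos 13: CGU -> S; peptide=RRSTS
pos 16: UUU -> I; peptide=RRSTSI
pos 19: AAC -> V; peptide=RRSTSIV
pos 22: GGA -> W; peptide=RRSTSIVW
pos 25: UUC -> G; peptide=RRSTSIVWG
pos 28: CUU -> M; peptide=RRSTSIVWGM
pos 31: UAG -> STOP

Answer: RRSTSIVWGM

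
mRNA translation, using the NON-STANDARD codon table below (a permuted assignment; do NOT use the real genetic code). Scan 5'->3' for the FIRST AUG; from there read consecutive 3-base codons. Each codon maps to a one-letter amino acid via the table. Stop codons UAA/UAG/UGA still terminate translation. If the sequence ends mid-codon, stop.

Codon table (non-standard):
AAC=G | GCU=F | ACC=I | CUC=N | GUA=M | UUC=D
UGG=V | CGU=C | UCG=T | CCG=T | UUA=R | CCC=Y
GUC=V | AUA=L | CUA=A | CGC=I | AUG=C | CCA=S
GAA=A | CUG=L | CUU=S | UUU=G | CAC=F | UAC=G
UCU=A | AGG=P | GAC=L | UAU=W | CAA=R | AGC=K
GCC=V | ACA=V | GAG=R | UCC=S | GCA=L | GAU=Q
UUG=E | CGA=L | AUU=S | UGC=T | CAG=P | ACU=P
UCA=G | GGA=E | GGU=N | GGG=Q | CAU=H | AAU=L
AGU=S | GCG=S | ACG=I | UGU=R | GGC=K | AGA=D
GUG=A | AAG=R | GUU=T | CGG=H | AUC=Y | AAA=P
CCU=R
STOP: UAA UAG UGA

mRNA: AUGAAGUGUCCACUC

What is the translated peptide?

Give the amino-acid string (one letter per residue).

start AUG at pos 0
pos 0: AUG -> C; peptide=C
pos 3: AAG -> R; peptide=CR
pos 6: UGU -> R; peptide=CRR
pos 9: CCA -> S; peptide=CRRS
pos 12: CUC -> N; peptide=CRRSN
pos 15: only 0 nt remain (<3), stop (end of mRNA)

Answer: CRRSN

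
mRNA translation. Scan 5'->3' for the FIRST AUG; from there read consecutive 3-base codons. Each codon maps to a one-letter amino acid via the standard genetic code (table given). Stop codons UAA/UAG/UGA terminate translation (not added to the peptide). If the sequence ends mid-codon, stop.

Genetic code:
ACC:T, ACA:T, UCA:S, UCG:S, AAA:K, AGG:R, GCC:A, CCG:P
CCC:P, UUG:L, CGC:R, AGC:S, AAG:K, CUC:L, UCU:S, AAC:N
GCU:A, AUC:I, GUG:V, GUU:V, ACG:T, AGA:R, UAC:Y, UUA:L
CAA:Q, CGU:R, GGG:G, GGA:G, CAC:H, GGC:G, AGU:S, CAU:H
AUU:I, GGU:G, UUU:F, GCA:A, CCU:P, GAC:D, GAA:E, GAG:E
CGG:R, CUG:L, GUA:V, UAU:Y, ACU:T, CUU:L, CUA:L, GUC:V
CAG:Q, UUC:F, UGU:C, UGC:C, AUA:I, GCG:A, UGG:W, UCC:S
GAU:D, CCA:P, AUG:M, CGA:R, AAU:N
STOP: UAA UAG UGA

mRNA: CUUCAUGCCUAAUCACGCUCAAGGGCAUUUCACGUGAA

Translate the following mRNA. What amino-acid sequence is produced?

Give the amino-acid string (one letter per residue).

Answer: MPNHAQGHFT

Derivation:
start AUG at pos 4
pos 4: AUG -> M; peptide=M
pos 7: CCU -> P; peptide=MP
pos 10: AAU -> N; peptide=MPN
pos 13: CAC -> H; peptide=MPNH
pos 16: GCU -> A; peptide=MPNHA
pos 19: CAA -> Q; peptide=MPNHAQ
pos 22: GGG -> G; peptide=MPNHAQG
pos 25: CAU -> H; peptide=MPNHAQGH
pos 28: UUC -> F; peptide=MPNHAQGHF
pos 31: ACG -> T; peptide=MPNHAQGHFT
pos 34: UGA -> STOP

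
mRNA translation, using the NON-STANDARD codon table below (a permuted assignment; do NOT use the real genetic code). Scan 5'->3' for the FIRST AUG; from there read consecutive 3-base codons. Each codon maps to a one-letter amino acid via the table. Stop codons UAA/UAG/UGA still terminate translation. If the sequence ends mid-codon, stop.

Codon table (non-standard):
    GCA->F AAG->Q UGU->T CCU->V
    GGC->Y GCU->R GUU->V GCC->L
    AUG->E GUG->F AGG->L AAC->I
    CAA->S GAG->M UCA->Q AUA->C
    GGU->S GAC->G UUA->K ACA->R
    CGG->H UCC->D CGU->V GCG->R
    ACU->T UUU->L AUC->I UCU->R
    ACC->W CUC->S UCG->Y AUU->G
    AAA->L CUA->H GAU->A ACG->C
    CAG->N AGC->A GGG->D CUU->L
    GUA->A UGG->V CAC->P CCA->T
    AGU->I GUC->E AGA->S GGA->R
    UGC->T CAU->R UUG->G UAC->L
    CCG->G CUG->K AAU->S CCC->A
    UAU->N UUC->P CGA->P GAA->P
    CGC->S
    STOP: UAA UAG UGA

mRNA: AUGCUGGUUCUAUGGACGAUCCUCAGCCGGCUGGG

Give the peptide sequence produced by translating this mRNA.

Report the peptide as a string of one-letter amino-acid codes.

Answer: EKVHVCISAHK

Derivation:
start AUG at pos 0
pos 0: AUG -> E; peptide=E
pos 3: CUG -> K; peptide=EK
pos 6: GUU -> V; peptide=EKV
pos 9: CUA -> H; peptide=EKVH
pos 12: UGG -> V; peptide=EKVHV
pos 15: ACG -> C; peptide=EKVHVC
pos 18: AUC -> I; peptide=EKVHVCI
pos 21: CUC -> S; peptide=EKVHVCIS
pos 24: AGC -> A; peptide=EKVHVCISA
pos 27: CGG -> H; peptide=EKVHVCISAH
pos 30: CUG -> K; peptide=EKVHVCISAHK
pos 33: only 2 nt remain (<3), stop (end of mRNA)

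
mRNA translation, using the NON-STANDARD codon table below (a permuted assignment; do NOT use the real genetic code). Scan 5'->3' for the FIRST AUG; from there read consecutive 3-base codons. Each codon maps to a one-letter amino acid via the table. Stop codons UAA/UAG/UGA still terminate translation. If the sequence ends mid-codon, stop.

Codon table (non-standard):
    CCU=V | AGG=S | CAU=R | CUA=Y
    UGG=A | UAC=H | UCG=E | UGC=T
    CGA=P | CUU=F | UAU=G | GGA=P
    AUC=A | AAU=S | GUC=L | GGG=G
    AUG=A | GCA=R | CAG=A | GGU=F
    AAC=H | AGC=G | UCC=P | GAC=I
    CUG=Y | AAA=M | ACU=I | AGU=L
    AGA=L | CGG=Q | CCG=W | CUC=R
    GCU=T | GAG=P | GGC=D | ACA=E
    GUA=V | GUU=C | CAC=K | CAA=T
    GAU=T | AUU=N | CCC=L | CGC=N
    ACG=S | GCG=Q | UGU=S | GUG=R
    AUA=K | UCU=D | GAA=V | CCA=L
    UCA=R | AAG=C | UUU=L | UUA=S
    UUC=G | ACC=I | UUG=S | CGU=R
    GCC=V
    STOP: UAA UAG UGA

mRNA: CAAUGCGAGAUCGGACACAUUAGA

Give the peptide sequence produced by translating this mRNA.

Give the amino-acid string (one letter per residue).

Answer: APTQER

Derivation:
start AUG at pos 2
pos 2: AUG -> A; peptide=A
pos 5: CGA -> P; peptide=AP
pos 8: GAU -> T; peptide=APT
pos 11: CGG -> Q; peptide=APTQ
pos 14: ACA -> E; peptide=APTQE
pos 17: CAU -> R; peptide=APTQER
pos 20: UAG -> STOP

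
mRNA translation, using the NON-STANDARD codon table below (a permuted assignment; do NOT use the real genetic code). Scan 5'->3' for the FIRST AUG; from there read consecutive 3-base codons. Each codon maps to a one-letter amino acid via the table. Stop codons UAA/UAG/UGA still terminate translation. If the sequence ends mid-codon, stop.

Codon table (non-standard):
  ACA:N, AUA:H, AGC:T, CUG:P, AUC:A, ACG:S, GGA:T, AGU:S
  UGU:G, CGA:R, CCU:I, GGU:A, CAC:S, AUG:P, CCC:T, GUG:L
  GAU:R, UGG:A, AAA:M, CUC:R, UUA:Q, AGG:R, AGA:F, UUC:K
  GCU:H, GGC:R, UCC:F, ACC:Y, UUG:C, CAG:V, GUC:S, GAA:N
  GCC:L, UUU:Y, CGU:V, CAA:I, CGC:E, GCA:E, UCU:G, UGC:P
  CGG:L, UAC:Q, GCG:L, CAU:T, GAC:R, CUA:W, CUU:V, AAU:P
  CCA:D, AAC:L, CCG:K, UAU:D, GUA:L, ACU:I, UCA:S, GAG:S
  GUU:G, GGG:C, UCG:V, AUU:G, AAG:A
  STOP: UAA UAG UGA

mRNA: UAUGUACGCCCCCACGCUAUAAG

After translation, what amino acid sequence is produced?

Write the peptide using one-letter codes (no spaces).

Answer: PQLTSW

Derivation:
start AUG at pos 1
pos 1: AUG -> P; peptide=P
pos 4: UAC -> Q; peptide=PQ
pos 7: GCC -> L; peptide=PQL
pos 10: CCC -> T; peptide=PQLT
pos 13: ACG -> S; peptide=PQLTS
pos 16: CUA -> W; peptide=PQLTSW
pos 19: UAA -> STOP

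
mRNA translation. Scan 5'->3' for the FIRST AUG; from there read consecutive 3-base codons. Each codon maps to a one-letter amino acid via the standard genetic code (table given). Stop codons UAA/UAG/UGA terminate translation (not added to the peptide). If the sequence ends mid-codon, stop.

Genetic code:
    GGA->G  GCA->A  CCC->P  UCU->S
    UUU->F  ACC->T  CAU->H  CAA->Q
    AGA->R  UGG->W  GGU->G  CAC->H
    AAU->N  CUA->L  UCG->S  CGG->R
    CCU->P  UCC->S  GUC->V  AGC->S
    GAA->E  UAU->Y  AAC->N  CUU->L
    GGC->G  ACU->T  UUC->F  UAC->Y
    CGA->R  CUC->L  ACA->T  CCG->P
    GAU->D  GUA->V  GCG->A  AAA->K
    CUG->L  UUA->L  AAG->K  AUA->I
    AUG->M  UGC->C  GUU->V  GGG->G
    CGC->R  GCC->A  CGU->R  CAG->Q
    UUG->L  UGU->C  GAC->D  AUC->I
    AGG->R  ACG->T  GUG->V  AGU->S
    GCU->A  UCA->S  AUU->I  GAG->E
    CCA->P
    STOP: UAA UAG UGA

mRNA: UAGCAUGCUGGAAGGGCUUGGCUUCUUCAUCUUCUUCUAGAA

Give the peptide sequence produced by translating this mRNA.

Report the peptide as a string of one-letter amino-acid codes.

Answer: MLEGLGFFIFF

Derivation:
start AUG at pos 4
pos 4: AUG -> M; peptide=M
pos 7: CUG -> L; peptide=ML
pos 10: GAA -> E; peptide=MLE
pos 13: GGG -> G; peptide=MLEG
pos 16: CUU -> L; peptide=MLEGL
pos 19: GGC -> G; peptide=MLEGLG
pos 22: UUC -> F; peptide=MLEGLGF
pos 25: UUC -> F; peptide=MLEGLGFF
pos 28: AUC -> I; peptide=MLEGLGFFI
pos 31: UUC -> F; peptide=MLEGLGFFIF
pos 34: UUC -> F; peptide=MLEGLGFFIFF
pos 37: UAG -> STOP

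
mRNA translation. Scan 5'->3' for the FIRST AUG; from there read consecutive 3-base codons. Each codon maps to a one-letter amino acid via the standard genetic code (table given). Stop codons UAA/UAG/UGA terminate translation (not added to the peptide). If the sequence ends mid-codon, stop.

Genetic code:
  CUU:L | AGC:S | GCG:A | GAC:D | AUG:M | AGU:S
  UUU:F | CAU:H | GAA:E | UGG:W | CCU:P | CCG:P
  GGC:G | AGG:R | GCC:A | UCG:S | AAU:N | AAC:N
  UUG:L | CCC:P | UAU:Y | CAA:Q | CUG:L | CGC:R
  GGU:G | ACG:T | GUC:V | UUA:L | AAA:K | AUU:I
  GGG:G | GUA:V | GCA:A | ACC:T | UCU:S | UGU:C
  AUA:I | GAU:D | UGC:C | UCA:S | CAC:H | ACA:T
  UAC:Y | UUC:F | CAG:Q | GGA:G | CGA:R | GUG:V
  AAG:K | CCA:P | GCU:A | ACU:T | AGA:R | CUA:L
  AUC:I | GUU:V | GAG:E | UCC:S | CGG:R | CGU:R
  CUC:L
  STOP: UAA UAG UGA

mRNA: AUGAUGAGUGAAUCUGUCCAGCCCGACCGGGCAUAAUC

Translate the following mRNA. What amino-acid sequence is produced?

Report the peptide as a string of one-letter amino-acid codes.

start AUG at pos 0
pos 0: AUG -> M; peptide=M
pos 3: AUG -> M; peptide=MM
pos 6: AGU -> S; peptide=MMS
pos 9: GAA -> E; peptide=MMSE
pos 12: UCU -> S; peptide=MMSES
pos 15: GUC -> V; peptide=MMSESV
pos 18: CAG -> Q; peptide=MMSESVQ
pos 21: CCC -> P; peptide=MMSESVQP
pos 24: GAC -> D; peptide=MMSESVQPD
pos 27: CGG -> R; peptide=MMSESVQPDR
pos 30: GCA -> A; peptide=MMSESVQPDRA
pos 33: UAA -> STOP

Answer: MMSESVQPDRA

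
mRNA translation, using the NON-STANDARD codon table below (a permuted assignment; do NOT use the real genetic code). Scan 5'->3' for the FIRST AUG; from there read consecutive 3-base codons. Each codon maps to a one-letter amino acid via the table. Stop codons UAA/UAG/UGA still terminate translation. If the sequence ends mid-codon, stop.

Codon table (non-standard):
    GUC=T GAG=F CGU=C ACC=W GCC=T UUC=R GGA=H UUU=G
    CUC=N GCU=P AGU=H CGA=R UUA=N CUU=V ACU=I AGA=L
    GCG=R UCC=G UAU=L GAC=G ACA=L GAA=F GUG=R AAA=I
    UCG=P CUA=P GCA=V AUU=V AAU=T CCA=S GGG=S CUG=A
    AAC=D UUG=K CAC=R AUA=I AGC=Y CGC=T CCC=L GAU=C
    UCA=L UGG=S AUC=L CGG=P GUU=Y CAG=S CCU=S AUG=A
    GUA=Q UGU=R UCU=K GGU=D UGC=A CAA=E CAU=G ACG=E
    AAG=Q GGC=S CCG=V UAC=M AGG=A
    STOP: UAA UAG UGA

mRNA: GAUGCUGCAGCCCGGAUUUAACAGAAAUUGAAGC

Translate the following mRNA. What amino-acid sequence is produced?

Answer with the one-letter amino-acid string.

Answer: AASLHGDLT

Derivation:
start AUG at pos 1
pos 1: AUG -> A; peptide=A
pos 4: CUG -> A; peptide=AA
pos 7: CAG -> S; peptide=AAS
pos 10: CCC -> L; peptide=AASL
pos 13: GGA -> H; peptide=AASLH
pos 16: UUU -> G; peptide=AASLHG
pos 19: AAC -> D; peptide=AASLHGD
pos 22: AGA -> L; peptide=AASLHGDL
pos 25: AAU -> T; peptide=AASLHGDLT
pos 28: UGA -> STOP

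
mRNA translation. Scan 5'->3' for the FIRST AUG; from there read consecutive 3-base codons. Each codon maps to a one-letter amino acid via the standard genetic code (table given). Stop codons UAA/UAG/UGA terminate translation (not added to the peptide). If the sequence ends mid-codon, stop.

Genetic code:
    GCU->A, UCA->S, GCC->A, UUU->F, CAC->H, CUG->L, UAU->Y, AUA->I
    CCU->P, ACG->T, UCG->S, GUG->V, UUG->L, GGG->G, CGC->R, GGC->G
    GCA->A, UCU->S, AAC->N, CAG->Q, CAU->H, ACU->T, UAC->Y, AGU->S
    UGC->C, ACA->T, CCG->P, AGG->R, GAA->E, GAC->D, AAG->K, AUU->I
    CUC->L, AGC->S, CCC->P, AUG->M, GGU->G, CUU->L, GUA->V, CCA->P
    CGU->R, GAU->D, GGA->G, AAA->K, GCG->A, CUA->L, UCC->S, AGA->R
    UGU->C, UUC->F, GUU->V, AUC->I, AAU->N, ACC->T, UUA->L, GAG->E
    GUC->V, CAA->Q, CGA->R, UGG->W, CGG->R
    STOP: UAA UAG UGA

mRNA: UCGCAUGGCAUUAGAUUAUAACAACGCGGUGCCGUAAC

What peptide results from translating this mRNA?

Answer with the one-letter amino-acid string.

Answer: MALDYNNAVP

Derivation:
start AUG at pos 4
pos 4: AUG -> M; peptide=M
pos 7: GCA -> A; peptide=MA
pos 10: UUA -> L; peptide=MAL
pos 13: GAU -> D; peptide=MALD
pos 16: UAU -> Y; peptide=MALDY
pos 19: AAC -> N; peptide=MALDYN
pos 22: AAC -> N; peptide=MALDYNN
pos 25: GCG -> A; peptide=MALDYNNA
pos 28: GUG -> V; peptide=MALDYNNAV
pos 31: CCG -> P; peptide=MALDYNNAVP
pos 34: UAA -> STOP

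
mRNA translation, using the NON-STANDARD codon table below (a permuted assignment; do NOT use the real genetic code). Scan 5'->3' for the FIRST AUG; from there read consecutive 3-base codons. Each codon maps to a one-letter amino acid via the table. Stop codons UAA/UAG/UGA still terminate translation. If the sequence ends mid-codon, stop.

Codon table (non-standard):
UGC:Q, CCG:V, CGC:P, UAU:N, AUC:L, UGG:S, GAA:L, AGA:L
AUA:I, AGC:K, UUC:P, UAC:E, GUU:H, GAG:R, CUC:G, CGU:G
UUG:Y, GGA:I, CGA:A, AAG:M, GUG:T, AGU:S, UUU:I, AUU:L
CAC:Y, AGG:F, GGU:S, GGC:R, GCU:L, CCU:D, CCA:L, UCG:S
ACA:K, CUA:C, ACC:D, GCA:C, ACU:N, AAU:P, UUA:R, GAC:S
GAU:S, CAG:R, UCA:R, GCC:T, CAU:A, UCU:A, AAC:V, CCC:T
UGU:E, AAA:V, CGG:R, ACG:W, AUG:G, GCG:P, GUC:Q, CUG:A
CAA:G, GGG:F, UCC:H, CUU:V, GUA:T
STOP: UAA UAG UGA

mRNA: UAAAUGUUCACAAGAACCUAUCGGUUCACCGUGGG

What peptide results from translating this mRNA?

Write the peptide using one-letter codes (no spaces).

start AUG at pos 3
pos 3: AUG -> G; peptide=G
pos 6: UUC -> P; peptide=GP
pos 9: ACA -> K; peptide=GPK
pos 12: AGA -> L; peptide=GPKL
pos 15: ACC -> D; peptide=GPKLD
pos 18: UAU -> N; peptide=GPKLDN
pos 21: CGG -> R; peptide=GPKLDNR
pos 24: UUC -> P; peptide=GPKLDNRP
pos 27: ACC -> D; peptide=GPKLDNRPD
pos 30: GUG -> T; peptide=GPKLDNRPDT
pos 33: only 2 nt remain (<3), stop (end of mRNA)

Answer: GPKLDNRPDT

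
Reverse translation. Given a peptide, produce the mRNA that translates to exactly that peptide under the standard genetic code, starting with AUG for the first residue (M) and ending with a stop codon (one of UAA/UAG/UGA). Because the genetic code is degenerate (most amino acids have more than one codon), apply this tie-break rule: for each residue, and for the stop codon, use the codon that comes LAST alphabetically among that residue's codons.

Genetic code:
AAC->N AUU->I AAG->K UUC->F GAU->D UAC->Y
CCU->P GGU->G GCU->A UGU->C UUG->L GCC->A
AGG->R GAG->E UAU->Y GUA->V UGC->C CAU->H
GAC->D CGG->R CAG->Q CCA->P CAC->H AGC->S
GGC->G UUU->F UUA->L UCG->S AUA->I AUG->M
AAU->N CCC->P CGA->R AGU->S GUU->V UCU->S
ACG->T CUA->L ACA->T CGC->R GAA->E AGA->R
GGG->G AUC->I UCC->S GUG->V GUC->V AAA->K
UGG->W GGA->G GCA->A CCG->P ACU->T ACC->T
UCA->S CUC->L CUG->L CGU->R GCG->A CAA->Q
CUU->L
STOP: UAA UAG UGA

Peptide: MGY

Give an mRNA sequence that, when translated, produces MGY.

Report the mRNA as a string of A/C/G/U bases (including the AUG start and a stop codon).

Answer: mRNA: AUGGGUUAUUGA

Derivation:
residue 1: M -> AUG (start codon)
residue 2: G codons sorted = GGA,GGC,GGG,GGU -> pick last = GGU
residue 3: Y codons sorted = UAC,UAU -> pick last = UAU
terminator: stop codons sorted = UAA,UAG,UGA -> pick last = UGA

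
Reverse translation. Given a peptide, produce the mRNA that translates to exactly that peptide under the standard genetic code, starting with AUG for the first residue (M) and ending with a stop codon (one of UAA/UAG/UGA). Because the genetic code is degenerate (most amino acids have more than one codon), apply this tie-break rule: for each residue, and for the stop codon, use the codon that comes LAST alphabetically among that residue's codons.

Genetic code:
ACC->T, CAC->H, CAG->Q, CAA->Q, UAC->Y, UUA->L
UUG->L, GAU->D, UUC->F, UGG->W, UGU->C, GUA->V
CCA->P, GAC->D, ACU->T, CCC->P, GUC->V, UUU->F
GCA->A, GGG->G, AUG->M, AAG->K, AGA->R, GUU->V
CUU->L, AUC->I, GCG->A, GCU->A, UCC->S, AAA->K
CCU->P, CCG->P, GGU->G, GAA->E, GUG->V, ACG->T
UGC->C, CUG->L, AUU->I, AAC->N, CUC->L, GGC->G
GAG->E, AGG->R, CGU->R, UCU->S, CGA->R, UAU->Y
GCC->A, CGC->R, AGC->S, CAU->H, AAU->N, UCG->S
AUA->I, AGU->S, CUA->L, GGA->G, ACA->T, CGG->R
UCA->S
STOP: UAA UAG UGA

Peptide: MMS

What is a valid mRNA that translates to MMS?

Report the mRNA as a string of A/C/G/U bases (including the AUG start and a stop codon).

residue 1: M -> AUG (start codon)
residue 2: M -> AUG (only codon)
residue 3: S codons sorted = AGC,AGU,UCA,UCC,UCG,UCU -> pick last = UCU
terminator: stop codons sorted = UAA,UAG,UGA -> pick last = UGA

Answer: mRNA: AUGAUGUCUUGA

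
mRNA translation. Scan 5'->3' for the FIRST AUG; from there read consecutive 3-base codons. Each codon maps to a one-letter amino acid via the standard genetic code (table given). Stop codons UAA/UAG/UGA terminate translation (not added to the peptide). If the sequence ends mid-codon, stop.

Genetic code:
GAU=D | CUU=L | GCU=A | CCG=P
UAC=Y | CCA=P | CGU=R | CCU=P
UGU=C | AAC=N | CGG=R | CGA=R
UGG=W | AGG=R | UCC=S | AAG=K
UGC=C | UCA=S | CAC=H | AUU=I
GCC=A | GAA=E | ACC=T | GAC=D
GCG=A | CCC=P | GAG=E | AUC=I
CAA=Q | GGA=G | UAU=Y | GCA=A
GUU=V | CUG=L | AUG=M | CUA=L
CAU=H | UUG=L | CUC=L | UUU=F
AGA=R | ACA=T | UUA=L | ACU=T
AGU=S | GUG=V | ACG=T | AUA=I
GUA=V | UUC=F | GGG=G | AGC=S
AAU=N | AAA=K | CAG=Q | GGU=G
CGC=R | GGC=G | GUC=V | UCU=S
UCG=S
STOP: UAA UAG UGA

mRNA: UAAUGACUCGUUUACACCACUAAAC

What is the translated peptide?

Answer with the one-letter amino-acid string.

start AUG at pos 2
pos 2: AUG -> M; peptide=M
pos 5: ACU -> T; peptide=MT
pos 8: CGU -> R; peptide=MTR
pos 11: UUA -> L; peptide=MTRL
pos 14: CAC -> H; peptide=MTRLH
pos 17: CAC -> H; peptide=MTRLHH
pos 20: UAA -> STOP

Answer: MTRLHH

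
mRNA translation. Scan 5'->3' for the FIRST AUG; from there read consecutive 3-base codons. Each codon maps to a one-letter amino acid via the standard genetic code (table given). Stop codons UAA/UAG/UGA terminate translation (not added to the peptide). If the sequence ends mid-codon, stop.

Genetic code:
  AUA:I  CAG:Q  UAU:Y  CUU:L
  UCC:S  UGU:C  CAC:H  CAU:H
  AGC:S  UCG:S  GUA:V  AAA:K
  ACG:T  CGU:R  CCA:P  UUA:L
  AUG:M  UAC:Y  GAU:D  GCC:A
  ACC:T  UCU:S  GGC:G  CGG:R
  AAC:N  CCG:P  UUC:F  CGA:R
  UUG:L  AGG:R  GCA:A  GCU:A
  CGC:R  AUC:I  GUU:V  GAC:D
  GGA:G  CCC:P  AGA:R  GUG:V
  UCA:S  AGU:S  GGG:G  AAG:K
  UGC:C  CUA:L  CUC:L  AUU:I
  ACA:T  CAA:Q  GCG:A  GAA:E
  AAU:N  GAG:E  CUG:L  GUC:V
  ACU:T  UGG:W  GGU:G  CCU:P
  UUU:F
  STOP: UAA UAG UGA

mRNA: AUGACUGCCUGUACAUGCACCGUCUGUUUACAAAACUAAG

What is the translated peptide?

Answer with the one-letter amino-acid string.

Answer: MTACTCTVCLQN

Derivation:
start AUG at pos 0
pos 0: AUG -> M; peptide=M
pos 3: ACU -> T; peptide=MT
pos 6: GCC -> A; peptide=MTA
pos 9: UGU -> C; peptide=MTAC
pos 12: ACA -> T; peptide=MTACT
pos 15: UGC -> C; peptide=MTACTC
pos 18: ACC -> T; peptide=MTACTCT
pos 21: GUC -> V; peptide=MTACTCTV
pos 24: UGU -> C; peptide=MTACTCTVC
pos 27: UUA -> L; peptide=MTACTCTVCL
pos 30: CAA -> Q; peptide=MTACTCTVCLQ
pos 33: AAC -> N; peptide=MTACTCTVCLQN
pos 36: UAA -> STOP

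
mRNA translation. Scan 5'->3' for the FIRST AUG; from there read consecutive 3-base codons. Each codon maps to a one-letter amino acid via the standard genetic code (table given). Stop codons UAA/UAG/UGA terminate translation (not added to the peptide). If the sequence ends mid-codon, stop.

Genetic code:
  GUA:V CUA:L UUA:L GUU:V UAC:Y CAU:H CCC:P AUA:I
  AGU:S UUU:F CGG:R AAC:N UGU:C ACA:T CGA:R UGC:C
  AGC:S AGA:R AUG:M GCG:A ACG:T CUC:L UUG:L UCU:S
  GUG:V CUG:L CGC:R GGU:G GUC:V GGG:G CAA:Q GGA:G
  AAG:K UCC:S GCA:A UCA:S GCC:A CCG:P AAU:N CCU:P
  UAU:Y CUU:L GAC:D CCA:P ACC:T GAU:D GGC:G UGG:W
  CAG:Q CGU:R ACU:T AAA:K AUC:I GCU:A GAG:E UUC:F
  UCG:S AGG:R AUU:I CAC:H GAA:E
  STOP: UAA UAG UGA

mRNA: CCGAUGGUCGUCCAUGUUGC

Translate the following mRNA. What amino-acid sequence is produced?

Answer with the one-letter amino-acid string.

Answer: MVVHV

Derivation:
start AUG at pos 3
pos 3: AUG -> M; peptide=M
pos 6: GUC -> V; peptide=MV
pos 9: GUC -> V; peptide=MVV
pos 12: CAU -> H; peptide=MVVH
pos 15: GUU -> V; peptide=MVVHV
pos 18: only 2 nt remain (<3), stop (end of mRNA)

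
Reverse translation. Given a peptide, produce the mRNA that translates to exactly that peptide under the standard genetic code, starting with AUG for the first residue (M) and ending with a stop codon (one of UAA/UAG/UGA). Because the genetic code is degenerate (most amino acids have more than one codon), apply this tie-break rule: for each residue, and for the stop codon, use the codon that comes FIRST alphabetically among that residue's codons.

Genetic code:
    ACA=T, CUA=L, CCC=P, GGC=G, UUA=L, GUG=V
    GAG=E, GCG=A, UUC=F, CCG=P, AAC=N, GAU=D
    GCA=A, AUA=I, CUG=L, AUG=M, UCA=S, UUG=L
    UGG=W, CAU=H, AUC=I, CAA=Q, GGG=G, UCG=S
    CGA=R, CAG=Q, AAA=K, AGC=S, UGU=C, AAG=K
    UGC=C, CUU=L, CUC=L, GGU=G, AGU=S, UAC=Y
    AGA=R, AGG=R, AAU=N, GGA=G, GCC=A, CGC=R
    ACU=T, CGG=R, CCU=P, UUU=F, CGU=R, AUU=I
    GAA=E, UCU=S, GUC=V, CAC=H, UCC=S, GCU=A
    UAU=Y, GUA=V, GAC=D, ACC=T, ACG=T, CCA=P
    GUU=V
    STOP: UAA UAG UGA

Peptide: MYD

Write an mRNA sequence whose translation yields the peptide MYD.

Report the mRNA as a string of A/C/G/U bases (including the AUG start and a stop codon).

residue 1: M -> AUG (start codon)
residue 2: Y codons sorted = UAC,UAU -> pick first = UAC
residue 3: D codons sorted = GAC,GAU -> pick first = GAC
terminator: stop codons sorted = UAA,UAG,UGA -> pick first = UAA

Answer: mRNA: AUGUACGACUAA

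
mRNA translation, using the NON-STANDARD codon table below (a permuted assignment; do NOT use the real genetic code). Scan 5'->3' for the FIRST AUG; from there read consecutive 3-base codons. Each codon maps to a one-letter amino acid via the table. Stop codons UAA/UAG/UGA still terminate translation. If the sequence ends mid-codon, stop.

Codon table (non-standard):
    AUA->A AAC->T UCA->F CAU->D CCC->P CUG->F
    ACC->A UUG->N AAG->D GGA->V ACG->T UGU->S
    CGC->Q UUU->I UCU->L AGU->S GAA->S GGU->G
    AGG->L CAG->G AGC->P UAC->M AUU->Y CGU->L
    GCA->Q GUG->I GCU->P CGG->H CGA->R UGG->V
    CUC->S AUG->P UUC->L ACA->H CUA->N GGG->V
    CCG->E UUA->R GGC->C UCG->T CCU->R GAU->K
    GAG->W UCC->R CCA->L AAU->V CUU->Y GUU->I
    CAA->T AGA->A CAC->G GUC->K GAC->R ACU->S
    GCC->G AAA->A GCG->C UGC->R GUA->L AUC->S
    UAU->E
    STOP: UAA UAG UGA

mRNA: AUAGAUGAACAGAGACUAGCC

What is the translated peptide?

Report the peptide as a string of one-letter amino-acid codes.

start AUG at pos 4
pos 4: AUG -> P; peptide=P
pos 7: AAC -> T; peptide=PT
pos 10: AGA -> A; peptide=PTA
pos 13: GAC -> R; peptide=PTAR
pos 16: UAG -> STOP

Answer: PTAR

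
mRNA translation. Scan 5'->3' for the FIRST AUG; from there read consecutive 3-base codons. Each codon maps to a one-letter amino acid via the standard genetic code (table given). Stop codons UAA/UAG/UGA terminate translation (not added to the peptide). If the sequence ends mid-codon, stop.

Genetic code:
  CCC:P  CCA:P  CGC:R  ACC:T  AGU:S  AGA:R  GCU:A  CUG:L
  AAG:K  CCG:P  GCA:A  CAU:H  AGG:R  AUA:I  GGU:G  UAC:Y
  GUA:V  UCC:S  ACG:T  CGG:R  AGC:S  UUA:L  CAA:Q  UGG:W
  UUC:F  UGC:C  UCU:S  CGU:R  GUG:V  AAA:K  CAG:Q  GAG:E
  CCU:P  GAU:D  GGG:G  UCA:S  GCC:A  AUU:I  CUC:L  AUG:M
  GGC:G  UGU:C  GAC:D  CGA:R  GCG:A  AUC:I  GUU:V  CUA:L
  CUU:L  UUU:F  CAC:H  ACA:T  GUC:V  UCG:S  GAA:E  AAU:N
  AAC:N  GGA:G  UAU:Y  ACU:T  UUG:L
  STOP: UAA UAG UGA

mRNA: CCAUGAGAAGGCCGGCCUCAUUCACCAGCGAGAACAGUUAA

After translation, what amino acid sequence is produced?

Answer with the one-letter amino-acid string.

Answer: MRRPASFTSENS

Derivation:
start AUG at pos 2
pos 2: AUG -> M; peptide=M
pos 5: AGA -> R; peptide=MR
pos 8: AGG -> R; peptide=MRR
pos 11: CCG -> P; peptide=MRRP
pos 14: GCC -> A; peptide=MRRPA
pos 17: UCA -> S; peptide=MRRPAS
pos 20: UUC -> F; peptide=MRRPASF
pos 23: ACC -> T; peptide=MRRPASFT
pos 26: AGC -> S; peptide=MRRPASFTS
pos 29: GAG -> E; peptide=MRRPASFTSE
pos 32: AAC -> N; peptide=MRRPASFTSEN
pos 35: AGU -> S; peptide=MRRPASFTSENS
pos 38: UAA -> STOP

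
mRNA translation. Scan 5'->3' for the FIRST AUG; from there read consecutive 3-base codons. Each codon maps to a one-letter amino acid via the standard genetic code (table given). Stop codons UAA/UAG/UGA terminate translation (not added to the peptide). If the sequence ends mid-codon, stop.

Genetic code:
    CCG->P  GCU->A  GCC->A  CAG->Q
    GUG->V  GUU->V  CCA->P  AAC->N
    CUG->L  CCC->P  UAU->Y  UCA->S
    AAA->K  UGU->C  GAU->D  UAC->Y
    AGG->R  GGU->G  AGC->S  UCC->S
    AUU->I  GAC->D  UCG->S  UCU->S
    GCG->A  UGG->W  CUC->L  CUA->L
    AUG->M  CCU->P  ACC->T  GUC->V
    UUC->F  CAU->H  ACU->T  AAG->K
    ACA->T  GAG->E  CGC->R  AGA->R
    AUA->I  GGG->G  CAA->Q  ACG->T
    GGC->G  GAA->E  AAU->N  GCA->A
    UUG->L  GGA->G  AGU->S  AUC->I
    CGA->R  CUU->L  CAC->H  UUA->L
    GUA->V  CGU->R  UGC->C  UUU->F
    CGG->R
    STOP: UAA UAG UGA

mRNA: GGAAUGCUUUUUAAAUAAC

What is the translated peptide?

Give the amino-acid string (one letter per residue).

start AUG at pos 3
pos 3: AUG -> M; peptide=M
pos 6: CUU -> L; peptide=ML
pos 9: UUU -> F; peptide=MLF
pos 12: AAA -> K; peptide=MLFK
pos 15: UAA -> STOP

Answer: MLFK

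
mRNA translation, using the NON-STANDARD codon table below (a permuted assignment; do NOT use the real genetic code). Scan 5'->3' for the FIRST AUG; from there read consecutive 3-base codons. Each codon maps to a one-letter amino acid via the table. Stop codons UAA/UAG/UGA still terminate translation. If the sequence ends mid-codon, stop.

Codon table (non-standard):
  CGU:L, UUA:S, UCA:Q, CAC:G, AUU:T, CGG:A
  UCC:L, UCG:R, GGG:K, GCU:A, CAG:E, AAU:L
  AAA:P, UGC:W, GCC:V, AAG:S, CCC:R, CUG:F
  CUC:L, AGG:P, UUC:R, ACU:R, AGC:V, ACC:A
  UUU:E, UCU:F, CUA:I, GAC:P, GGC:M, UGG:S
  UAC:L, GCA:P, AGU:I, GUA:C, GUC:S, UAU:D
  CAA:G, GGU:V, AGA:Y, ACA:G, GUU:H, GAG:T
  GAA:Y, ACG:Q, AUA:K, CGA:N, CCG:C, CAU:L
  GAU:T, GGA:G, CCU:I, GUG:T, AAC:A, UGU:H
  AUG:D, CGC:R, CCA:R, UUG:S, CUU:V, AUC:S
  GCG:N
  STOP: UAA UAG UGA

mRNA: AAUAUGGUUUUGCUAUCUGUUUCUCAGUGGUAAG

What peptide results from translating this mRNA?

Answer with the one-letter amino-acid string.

start AUG at pos 3
pos 3: AUG -> D; peptide=D
pos 6: GUU -> H; peptide=DH
pos 9: UUG -> S; peptide=DHS
pos 12: CUA -> I; peptide=DHSI
pos 15: UCU -> F; peptide=DHSIF
pos 18: GUU -> H; peptide=DHSIFH
pos 21: UCU -> F; peptide=DHSIFHF
pos 24: CAG -> E; peptide=DHSIFHFE
pos 27: UGG -> S; peptide=DHSIFHFES
pos 30: UAA -> STOP

Answer: DHSIFHFES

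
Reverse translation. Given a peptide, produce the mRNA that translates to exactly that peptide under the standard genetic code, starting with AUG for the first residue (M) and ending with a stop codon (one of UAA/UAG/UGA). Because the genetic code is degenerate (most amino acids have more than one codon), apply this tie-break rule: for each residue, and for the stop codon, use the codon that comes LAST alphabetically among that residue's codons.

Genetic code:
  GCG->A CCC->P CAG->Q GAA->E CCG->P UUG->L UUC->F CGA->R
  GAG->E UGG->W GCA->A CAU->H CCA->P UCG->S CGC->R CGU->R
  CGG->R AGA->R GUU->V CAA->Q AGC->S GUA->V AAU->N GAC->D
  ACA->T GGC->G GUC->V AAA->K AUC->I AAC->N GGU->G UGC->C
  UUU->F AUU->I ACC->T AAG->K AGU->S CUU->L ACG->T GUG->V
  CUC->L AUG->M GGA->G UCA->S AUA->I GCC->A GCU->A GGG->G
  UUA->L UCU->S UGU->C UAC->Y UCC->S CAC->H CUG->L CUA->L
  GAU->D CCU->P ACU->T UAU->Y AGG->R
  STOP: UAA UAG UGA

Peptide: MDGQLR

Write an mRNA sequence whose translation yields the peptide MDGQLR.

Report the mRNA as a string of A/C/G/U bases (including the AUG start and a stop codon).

residue 1: M -> AUG (start codon)
residue 2: D codons sorted = GAC,GAU -> pick last = GAU
residue 3: G codons sorted = GGA,GGC,GGG,GGU -> pick last = GGU
residue 4: Q codons sorted = CAA,CAG -> pick last = CAG
residue 5: L codons sorted = CUA,CUC,CUG,CUU,UUA,UUG -> pick last = UUG
residue 6: R codons sorted = AGA,AGG,CGA,CGC,CGG,CGU -> pick last = CGU
terminator: stop codons sorted = UAA,UAG,UGA -> pick last = UGA

Answer: mRNA: AUGGAUGGUCAGUUGCGUUGA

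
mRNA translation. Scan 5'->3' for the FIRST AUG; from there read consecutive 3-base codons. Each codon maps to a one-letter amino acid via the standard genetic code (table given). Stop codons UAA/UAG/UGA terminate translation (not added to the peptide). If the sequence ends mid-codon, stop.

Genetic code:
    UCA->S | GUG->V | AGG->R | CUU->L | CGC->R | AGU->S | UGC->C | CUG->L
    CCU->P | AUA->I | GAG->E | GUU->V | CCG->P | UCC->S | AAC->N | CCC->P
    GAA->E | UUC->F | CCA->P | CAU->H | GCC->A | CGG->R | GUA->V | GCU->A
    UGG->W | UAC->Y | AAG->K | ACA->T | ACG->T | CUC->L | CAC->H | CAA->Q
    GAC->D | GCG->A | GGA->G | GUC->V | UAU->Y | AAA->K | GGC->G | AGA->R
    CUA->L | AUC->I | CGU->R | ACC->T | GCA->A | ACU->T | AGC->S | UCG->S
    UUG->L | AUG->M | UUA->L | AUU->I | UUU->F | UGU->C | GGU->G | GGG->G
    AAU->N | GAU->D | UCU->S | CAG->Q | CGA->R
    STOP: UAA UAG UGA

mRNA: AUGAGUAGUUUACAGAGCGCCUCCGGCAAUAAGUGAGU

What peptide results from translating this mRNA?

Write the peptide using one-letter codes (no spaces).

Answer: MSSLQSASGNK

Derivation:
start AUG at pos 0
pos 0: AUG -> M; peptide=M
pos 3: AGU -> S; peptide=MS
pos 6: AGU -> S; peptide=MSS
pos 9: UUA -> L; peptide=MSSL
pos 12: CAG -> Q; peptide=MSSLQ
pos 15: AGC -> S; peptide=MSSLQS
pos 18: GCC -> A; peptide=MSSLQSA
pos 21: UCC -> S; peptide=MSSLQSAS
pos 24: GGC -> G; peptide=MSSLQSASG
pos 27: AAU -> N; peptide=MSSLQSASGN
pos 30: AAG -> K; peptide=MSSLQSASGNK
pos 33: UGA -> STOP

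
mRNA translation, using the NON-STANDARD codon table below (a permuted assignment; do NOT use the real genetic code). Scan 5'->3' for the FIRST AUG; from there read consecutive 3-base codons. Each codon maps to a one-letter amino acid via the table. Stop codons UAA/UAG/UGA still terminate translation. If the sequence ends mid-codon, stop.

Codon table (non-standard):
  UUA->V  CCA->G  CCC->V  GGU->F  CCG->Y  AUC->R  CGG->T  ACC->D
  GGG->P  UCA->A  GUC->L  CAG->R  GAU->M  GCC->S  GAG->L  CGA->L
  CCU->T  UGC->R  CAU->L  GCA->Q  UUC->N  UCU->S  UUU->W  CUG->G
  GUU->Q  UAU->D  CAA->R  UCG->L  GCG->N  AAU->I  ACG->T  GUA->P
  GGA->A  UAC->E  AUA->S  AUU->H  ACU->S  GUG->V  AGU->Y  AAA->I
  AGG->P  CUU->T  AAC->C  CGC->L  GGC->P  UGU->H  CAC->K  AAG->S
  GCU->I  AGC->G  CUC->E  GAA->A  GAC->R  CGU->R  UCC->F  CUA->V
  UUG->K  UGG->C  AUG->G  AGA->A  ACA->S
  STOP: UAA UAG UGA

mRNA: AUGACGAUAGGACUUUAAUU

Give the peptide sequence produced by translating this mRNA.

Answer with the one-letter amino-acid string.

start AUG at pos 0
pos 0: AUG -> G; peptide=G
pos 3: ACG -> T; peptide=GT
pos 6: AUA -> S; peptide=GTS
pos 9: GGA -> A; peptide=GTSA
pos 12: CUU -> T; peptide=GTSAT
pos 15: UAA -> STOP

Answer: GTSAT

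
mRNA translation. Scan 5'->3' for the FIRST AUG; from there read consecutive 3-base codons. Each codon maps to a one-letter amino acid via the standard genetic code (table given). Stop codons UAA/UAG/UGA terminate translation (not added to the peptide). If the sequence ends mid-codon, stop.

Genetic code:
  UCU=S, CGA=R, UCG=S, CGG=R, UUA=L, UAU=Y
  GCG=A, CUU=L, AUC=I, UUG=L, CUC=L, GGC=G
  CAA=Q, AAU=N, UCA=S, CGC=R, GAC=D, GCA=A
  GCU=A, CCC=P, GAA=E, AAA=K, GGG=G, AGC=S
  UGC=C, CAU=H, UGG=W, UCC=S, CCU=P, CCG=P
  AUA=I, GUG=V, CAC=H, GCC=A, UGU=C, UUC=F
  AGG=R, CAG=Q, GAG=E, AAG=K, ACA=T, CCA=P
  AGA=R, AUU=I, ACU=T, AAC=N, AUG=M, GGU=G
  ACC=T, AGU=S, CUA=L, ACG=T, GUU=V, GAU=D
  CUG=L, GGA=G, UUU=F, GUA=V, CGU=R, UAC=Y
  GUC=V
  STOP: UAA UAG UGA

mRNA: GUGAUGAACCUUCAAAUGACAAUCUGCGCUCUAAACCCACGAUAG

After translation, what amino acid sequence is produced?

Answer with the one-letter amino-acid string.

Answer: MNLQMTICALNPR

Derivation:
start AUG at pos 3
pos 3: AUG -> M; peptide=M
pos 6: AAC -> N; peptide=MN
pos 9: CUU -> L; peptide=MNL
pos 12: CAA -> Q; peptide=MNLQ
pos 15: AUG -> M; peptide=MNLQM
pos 18: ACA -> T; peptide=MNLQMT
pos 21: AUC -> I; peptide=MNLQMTI
pos 24: UGC -> C; peptide=MNLQMTIC
pos 27: GCU -> A; peptide=MNLQMTICA
pos 30: CUA -> L; peptide=MNLQMTICAL
pos 33: AAC -> N; peptide=MNLQMTICALN
pos 36: CCA -> P; peptide=MNLQMTICALNP
pos 39: CGA -> R; peptide=MNLQMTICALNPR
pos 42: UAG -> STOP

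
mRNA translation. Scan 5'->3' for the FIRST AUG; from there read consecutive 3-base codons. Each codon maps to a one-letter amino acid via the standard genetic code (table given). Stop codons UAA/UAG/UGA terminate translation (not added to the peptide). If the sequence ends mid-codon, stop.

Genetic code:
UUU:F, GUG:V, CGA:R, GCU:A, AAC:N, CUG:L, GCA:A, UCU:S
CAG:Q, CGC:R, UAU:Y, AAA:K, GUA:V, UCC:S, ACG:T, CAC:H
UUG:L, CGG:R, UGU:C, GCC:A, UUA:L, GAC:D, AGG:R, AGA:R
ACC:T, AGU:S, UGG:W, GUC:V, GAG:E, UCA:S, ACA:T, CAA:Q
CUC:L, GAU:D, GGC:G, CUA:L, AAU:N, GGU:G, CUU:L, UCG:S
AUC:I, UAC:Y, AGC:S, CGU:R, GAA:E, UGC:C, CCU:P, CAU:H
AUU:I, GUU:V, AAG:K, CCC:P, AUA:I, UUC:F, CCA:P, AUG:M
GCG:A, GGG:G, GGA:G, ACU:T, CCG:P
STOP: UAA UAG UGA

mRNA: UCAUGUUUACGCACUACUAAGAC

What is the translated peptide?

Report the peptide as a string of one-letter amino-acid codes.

Answer: MFTHY

Derivation:
start AUG at pos 2
pos 2: AUG -> M; peptide=M
pos 5: UUU -> F; peptide=MF
pos 8: ACG -> T; peptide=MFT
pos 11: CAC -> H; peptide=MFTH
pos 14: UAC -> Y; peptide=MFTHY
pos 17: UAA -> STOP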